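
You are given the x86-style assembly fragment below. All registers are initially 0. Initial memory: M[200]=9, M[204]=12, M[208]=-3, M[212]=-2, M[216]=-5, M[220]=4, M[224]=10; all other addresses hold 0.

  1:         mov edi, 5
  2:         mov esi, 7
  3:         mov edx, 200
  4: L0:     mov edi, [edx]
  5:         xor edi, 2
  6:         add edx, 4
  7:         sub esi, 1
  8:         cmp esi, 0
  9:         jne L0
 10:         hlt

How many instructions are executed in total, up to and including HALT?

mov edi, 5 → edi=5
mov esi, 7 → esi=7
mov edx, 200 → edx=200
mov edi, [edx] → edi=M[200]=9
xor edi, 2 → edi=9^2=11
add edx, 4 → edx=200+4=204
sub esi, 1 → esi=7-1=6
cmp esi, 0  (cmp 6,0)
jne L0: taken
mov edi, [edx] → edi=M[204]=12
xor edi, 2 → edi=12^2=14
add edx, 4 → edx=204+4=208
sub esi, 1 → esi=6-1=5
cmp esi, 0  (cmp 5,0)
jne L0: taken
mov edi, [edx] → edi=M[208]=-3
xor edi, 2 → edi=(-3)^2=-1
add edx, 4 → edx=208+4=212
sub esi, 1 → esi=5-1=4
cmp esi, 0  (cmp 4,0)
jne L0: taken
mov edi, [edx] → edi=M[212]=-2
xor edi, 2 → edi=(-2)^2=-4
add edx, 4 → edx=212+4=216
sub esi, 1 → esi=4-1=3
cmp esi, 0  (cmp 3,0)
jne L0: taken
mov edi, [edx] → edi=M[216]=-5
xor edi, 2 → edi=(-5)^2=-7
add edx, 4 → edx=216+4=220
sub esi, 1 → esi=3-1=2
cmp esi, 0  (cmp 2,0)
jne L0: taken
mov edi, [edx] → edi=M[220]=4
xor edi, 2 → edi=4^2=6
add edx, 4 → edx=220+4=224
sub esi, 1 → esi=2-1=1
cmp esi, 0  (cmp 1,0)
jne L0: taken
mov edi, [edx] → edi=M[224]=10
xor edi, 2 → edi=10^2=8
add edx, 4 → edx=224+4=228
sub esi, 1 → esi=1-1=0
cmp esi, 0  (cmp 0,0)
jne L0: not taken
halt.
Total executed instructions: 46.

46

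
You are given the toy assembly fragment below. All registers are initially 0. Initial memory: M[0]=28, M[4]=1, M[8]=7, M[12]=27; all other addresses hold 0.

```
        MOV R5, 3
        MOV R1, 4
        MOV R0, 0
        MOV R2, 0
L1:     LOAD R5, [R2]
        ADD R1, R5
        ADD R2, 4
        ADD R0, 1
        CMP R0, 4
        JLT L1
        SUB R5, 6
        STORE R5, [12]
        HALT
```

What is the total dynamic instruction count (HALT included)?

R5=3
R1=4
R0=0
R2=0
R5=M[0]=28
R1=4+28=32
R2=0+4=4
R0=0+1=1
CMP R0, 4  (cmp 1,4)
JLT L1: taken
R5=M[4]=1
R1=32+1=33
R2=4+4=8
R0=1+1=2
CMP R0, 4  (cmp 2,4)
JLT L1: taken
R5=M[8]=7
R1=33+7=40
R2=8+4=12
R0=2+1=3
CMP R0, 4  (cmp 3,4)
JLT L1: taken
R5=M[12]=27
R1=40+27=67
R2=12+4=16
R0=3+1=4
CMP R0, 4  (cmp 4,4)
JLT L1: not taken
R5=27-6=21
STORE R5, [12] → M[12]=21
halt.
Total executed instructions: 31.

31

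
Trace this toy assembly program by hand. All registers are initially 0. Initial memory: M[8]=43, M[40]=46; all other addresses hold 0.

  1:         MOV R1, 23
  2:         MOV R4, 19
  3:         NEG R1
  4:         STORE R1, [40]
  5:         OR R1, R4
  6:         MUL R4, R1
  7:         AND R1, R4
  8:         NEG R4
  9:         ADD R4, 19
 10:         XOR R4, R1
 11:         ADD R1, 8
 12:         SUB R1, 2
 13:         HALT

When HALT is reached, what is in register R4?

R1=23
R4=19
R1=-(23)=-23
STORE R1, [40] → M[40]=-23
R1=(-23)|19=-5
R4=19*(-5)=-95
R1=(-5)&(-95)=-95
R4=-(-95)=95
R4=95+19=114
R4=114^(-95)=-45
R1=(-95)+8=-87
R1=(-87)-2=-89
halt.

-45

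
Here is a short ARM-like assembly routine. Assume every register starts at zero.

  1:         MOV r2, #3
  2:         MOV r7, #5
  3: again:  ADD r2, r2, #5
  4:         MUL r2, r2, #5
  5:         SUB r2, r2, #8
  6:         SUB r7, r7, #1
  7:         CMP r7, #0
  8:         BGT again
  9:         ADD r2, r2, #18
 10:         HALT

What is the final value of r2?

22670

after MOV r2, #3: r2=3
after MOV r7, #5: r7=5
after ADD r2, r2, #5: r2=3+5=8
after MUL r2, r2, #5: r2=8*5=40
after SUB r2, r2, #8: r2=40-8=32
after SUB r7, r7, #1: r7=5-1=4
CMP r7, #0  (cmp 4,0)
BGT again: taken
after ADD r2, r2, #5: r2=32+5=37
after MUL r2, r2, #5: r2=37*5=185
after SUB r2, r2, #8: r2=185-8=177
after SUB r7, r7, #1: r7=4-1=3
CMP r7, #0  (cmp 3,0)
BGT again: taken
after ADD r2, r2, #5: r2=177+5=182
after MUL r2, r2, #5: r2=182*5=910
after SUB r2, r2, #8: r2=910-8=902
after SUB r7, r7, #1: r7=3-1=2
CMP r7, #0  (cmp 2,0)
BGT again: taken
after ADD r2, r2, #5: r2=902+5=907
after MUL r2, r2, #5: r2=907*5=4535
after SUB r2, r2, #8: r2=4535-8=4527
after SUB r7, r7, #1: r7=2-1=1
CMP r7, #0  (cmp 1,0)
BGT again: taken
after ADD r2, r2, #5: r2=4527+5=4532
after MUL r2, r2, #5: r2=4532*5=22660
after SUB r2, r2, #8: r2=22660-8=22652
after SUB r7, r7, #1: r7=1-1=0
CMP r7, #0  (cmp 0,0)
BGT again: not taken
after ADD r2, r2, #18: r2=22652+18=22670
halt.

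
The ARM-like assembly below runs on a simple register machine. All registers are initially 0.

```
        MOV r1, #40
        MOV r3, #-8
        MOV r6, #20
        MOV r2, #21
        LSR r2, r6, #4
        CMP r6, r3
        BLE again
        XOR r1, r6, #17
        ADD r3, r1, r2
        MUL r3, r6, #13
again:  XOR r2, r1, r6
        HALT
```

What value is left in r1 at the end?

r1=40
r3=-8
r6=20
r2=21
r2=20>>4=1
CMP r6, r3  (cmp 20,-8)
BLE again: not taken
r1=20^17=5
r3=5+1=6
r3=20*13=260
r2=5^20=17
halt.

5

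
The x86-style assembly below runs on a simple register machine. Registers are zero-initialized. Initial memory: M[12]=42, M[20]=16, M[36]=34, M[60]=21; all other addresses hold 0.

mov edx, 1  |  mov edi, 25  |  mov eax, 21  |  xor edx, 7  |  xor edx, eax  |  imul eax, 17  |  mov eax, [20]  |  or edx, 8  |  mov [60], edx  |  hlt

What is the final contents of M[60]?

after mov edx, 1: edx=1
after mov edi, 25: edi=25
after mov eax, 21: eax=21
after xor edx, 7: edx=1^7=6
after xor edx, eax: edx=6^21=19
after imul eax, 17: eax=21*17=357
after mov eax, [20]: eax=M[20]=16
after or edx, 8: edx=19|8=27
mov [60], edx → M[60]=27
halt.

27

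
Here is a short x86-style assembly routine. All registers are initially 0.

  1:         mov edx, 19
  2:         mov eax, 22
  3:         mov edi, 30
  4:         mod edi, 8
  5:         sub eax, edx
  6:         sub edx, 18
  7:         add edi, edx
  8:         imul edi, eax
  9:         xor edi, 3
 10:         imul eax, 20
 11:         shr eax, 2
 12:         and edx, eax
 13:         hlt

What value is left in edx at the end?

1

after mov edx, 19: edx=19
after mov eax, 22: eax=22
after mov edi, 30: edi=30
after mod edi, 8: edi=30%8=6
after sub eax, edx: eax=22-19=3
after sub edx, 18: edx=19-18=1
after add edi, edx: edi=6+1=7
after imul edi, eax: edi=7*3=21
after xor edi, 3: edi=21^3=22
after imul eax, 20: eax=3*20=60
after shr eax, 2: eax=60>>2=15
after and edx, eax: edx=1&15=1
halt.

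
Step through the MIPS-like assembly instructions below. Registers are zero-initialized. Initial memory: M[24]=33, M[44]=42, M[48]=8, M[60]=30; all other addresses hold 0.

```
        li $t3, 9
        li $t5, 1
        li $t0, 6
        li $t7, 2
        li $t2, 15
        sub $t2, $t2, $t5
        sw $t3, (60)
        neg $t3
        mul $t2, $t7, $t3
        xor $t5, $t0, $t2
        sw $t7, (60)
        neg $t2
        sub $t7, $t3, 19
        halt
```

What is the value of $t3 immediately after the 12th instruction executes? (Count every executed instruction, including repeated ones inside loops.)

$t3=9
$t5=1
$t0=6
$t7=2
$t2=15
$t2=15-1=14
sw $t3, (60) → M[60]=9
$t3=-(9)=-9
$t2=2*(-9)=-18
$t5=6^(-18)=-24
sw $t7, (60) → M[60]=2
$t2=-(-18)=18
After step 12: $t3 = -9.

-9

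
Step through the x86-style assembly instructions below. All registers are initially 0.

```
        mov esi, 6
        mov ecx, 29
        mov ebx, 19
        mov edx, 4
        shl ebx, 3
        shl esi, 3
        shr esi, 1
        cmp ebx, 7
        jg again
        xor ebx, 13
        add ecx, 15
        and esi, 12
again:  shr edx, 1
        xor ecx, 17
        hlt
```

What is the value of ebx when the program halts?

152

after mov esi, 6: esi=6
after mov ecx, 29: ecx=29
after mov ebx, 19: ebx=19
after mov edx, 4: edx=4
after shl ebx, 3: ebx=19<<3=152
after shl esi, 3: esi=6<<3=48
after shr esi, 1: esi=48>>1=24
cmp ebx, 7  (cmp 152,7)
jg again: taken
after shr edx, 1: edx=4>>1=2
after xor ecx, 17: ecx=29^17=12
halt.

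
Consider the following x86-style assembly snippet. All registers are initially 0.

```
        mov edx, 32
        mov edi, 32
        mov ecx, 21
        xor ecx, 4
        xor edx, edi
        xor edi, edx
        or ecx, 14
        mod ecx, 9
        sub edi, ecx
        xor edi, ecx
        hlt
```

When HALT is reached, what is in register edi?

mov edx, 32 → edx=32
mov edi, 32 → edi=32
mov ecx, 21 → ecx=21
xor ecx, 4 → ecx=21^4=17
xor edx, edi → edx=32^32=0
xor edi, edx → edi=32^0=32
or ecx, 14 → ecx=17|14=31
mod ecx, 9 → ecx=31%9=4
sub edi, ecx → edi=32-4=28
xor edi, ecx → edi=28^4=24
halt.

24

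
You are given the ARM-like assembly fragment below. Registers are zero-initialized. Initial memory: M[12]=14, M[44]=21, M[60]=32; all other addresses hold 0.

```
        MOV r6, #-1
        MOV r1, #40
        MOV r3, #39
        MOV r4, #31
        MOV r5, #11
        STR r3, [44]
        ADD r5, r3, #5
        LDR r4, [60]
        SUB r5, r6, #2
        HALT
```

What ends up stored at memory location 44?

39

after MOV r6, #-1: r6=-1
after MOV r1, #40: r1=40
after MOV r3, #39: r3=39
after MOV r4, #31: r4=31
after MOV r5, #11: r5=11
STR r3, [44] → M[44]=39
after ADD r5, r3, #5: r5=39+5=44
after LDR r4, [60]: r4=M[60]=32
after SUB r5, r6, #2: r5=(-1)-2=-3
halt.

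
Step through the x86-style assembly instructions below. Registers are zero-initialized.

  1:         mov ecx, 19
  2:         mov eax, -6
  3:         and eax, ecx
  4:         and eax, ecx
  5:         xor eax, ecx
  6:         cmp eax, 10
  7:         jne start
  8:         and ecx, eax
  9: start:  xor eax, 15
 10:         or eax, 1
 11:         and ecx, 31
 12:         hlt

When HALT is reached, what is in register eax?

ecx=19
eax=-6
eax=(-6)&19=18
eax=18&19=18
eax=18^19=1
cmp eax, 10  (cmp 1,10)
jne start: taken
eax=1^15=14
eax=14|1=15
ecx=19&31=19
halt.

15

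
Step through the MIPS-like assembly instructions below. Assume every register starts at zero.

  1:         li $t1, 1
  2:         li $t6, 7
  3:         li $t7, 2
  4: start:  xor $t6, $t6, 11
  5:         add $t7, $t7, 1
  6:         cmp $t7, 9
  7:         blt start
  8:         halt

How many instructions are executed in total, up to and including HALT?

li $t1, 1 → $t1=1
li $t6, 7 → $t6=7
li $t7, 2 → $t7=2
xor $t6, $t6, 11 → $t6=7^11=12
add $t7, $t7, 1 → $t7=2+1=3
cmp $t7, 9  (cmp 3,9)
blt start: taken
xor $t6, $t6, 11 → $t6=12^11=7
add $t7, $t7, 1 → $t7=3+1=4
cmp $t7, 9  (cmp 4,9)
blt start: taken
xor $t6, $t6, 11 → $t6=7^11=12
add $t7, $t7, 1 → $t7=4+1=5
cmp $t7, 9  (cmp 5,9)
blt start: taken
xor $t6, $t6, 11 → $t6=12^11=7
add $t7, $t7, 1 → $t7=5+1=6
cmp $t7, 9  (cmp 6,9)
blt start: taken
xor $t6, $t6, 11 → $t6=7^11=12
add $t7, $t7, 1 → $t7=6+1=7
cmp $t7, 9  (cmp 7,9)
blt start: taken
xor $t6, $t6, 11 → $t6=12^11=7
add $t7, $t7, 1 → $t7=7+1=8
cmp $t7, 9  (cmp 8,9)
blt start: taken
xor $t6, $t6, 11 → $t6=7^11=12
add $t7, $t7, 1 → $t7=8+1=9
cmp $t7, 9  (cmp 9,9)
blt start: not taken
halt.
Total executed instructions: 32.

32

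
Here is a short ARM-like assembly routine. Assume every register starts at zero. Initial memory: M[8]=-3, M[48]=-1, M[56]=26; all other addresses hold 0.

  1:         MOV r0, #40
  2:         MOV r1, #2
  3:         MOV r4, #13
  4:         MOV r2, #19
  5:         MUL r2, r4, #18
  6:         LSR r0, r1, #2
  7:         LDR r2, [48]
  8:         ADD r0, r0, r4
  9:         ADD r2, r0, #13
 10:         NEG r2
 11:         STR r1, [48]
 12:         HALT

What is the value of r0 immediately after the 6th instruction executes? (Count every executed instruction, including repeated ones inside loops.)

0

r0=40
r1=2
r4=13
r2=19
r2=13*18=234
r0=2>>2=0
After step 6: r0 = 0.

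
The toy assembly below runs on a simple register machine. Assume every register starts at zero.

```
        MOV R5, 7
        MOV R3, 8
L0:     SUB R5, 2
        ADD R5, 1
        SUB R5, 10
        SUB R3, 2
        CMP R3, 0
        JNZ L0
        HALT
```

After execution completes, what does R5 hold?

-37

MOV R5, 7 → R5=7
MOV R3, 8 → R3=8
SUB R5, 2 → R5=7-2=5
ADD R5, 1 → R5=5+1=6
SUB R5, 10 → R5=6-10=-4
SUB R3, 2 → R3=8-2=6
CMP R3, 0  (cmp 6,0)
JNZ L0: taken
SUB R5, 2 → R5=(-4)-2=-6
ADD R5, 1 → R5=(-6)+1=-5
SUB R5, 10 → R5=(-5)-10=-15
SUB R3, 2 → R3=6-2=4
CMP R3, 0  (cmp 4,0)
JNZ L0: taken
SUB R5, 2 → R5=(-15)-2=-17
ADD R5, 1 → R5=(-17)+1=-16
SUB R5, 10 → R5=(-16)-10=-26
SUB R3, 2 → R3=4-2=2
CMP R3, 0  (cmp 2,0)
JNZ L0: taken
SUB R5, 2 → R5=(-26)-2=-28
ADD R5, 1 → R5=(-28)+1=-27
SUB R5, 10 → R5=(-27)-10=-37
SUB R3, 2 → R3=2-2=0
CMP R3, 0  (cmp 0,0)
JNZ L0: not taken
halt.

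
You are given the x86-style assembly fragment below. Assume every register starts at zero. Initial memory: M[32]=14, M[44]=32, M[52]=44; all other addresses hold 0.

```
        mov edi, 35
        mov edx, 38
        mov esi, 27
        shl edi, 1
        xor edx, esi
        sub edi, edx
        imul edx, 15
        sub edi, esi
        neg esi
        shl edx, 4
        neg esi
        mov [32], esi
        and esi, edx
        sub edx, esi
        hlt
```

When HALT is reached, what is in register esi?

mov edi, 35 → edi=35
mov edx, 38 → edx=38
mov esi, 27 → esi=27
shl edi, 1 → edi=35<<1=70
xor edx, esi → edx=38^27=61
sub edi, edx → edi=70-61=9
imul edx, 15 → edx=61*15=915
sub edi, esi → edi=9-27=-18
neg esi → esi=-(27)=-27
shl edx, 4 → edx=915<<4=14640
neg esi → esi=-(-27)=27
mov [32], esi → M[32]=27
and esi, edx → esi=27&14640=16
sub edx, esi → edx=14640-16=14624
halt.

16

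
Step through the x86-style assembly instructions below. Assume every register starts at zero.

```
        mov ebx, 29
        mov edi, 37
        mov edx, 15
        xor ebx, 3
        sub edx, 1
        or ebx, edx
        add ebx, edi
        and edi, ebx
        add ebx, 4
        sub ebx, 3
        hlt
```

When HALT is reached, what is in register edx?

after mov ebx, 29: ebx=29
after mov edi, 37: edi=37
after mov edx, 15: edx=15
after xor ebx, 3: ebx=29^3=30
after sub edx, 1: edx=15-1=14
after or ebx, edx: ebx=30|14=30
after add ebx, edi: ebx=30+37=67
after and edi, ebx: edi=37&67=1
after add ebx, 4: ebx=67+4=71
after sub ebx, 3: ebx=71-3=68
halt.

14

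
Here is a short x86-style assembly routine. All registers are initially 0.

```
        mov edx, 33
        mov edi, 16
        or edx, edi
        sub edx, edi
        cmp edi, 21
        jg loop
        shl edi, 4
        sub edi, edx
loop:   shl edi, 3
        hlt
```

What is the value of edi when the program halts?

1784

after mov edx, 33: edx=33
after mov edi, 16: edi=16
after or edx, edi: edx=33|16=49
after sub edx, edi: edx=49-16=33
cmp edi, 21  (cmp 16,21)
jg loop: not taken
after shl edi, 4: edi=16<<4=256
after sub edi, edx: edi=256-33=223
after shl edi, 3: edi=223<<3=1784
halt.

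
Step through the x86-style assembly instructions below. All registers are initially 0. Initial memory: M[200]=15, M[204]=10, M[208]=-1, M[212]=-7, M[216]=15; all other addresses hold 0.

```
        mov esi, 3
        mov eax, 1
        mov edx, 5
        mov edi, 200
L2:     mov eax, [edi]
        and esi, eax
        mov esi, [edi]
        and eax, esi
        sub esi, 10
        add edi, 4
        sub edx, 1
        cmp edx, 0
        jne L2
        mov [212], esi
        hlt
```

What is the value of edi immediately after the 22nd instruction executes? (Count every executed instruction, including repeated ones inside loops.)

esi=3
eax=1
edx=5
edi=200
eax=M[200]=15
esi=3&15=3
esi=M[200]=15
eax=15&15=15
esi=15-10=5
edi=200+4=204
edx=5-1=4
cmp edx, 0  (cmp 4,0)
jne L2: taken
eax=M[204]=10
esi=5&10=0
esi=M[204]=10
eax=10&10=10
esi=10-10=0
edi=204+4=208
edx=4-1=3
cmp edx, 0  (cmp 3,0)
jne L2: taken
After step 22: edi = 208.

208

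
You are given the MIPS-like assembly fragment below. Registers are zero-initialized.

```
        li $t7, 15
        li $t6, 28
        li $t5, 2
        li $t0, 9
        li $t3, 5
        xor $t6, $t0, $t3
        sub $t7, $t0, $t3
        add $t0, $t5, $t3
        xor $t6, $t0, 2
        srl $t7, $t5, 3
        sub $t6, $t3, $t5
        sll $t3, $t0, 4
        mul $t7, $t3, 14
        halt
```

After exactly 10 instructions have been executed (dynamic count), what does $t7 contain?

li $t7, 15 → $t7=15
li $t6, 28 → $t6=28
li $t5, 2 → $t5=2
li $t0, 9 → $t0=9
li $t3, 5 → $t3=5
xor $t6, $t0, $t3 → $t6=9^5=12
sub $t7, $t0, $t3 → $t7=9-5=4
add $t0, $t5, $t3 → $t0=2+5=7
xor $t6, $t0, 2 → $t6=7^2=5
srl $t7, $t5, 3 → $t7=2>>3=0
After step 10: $t7 = 0.

0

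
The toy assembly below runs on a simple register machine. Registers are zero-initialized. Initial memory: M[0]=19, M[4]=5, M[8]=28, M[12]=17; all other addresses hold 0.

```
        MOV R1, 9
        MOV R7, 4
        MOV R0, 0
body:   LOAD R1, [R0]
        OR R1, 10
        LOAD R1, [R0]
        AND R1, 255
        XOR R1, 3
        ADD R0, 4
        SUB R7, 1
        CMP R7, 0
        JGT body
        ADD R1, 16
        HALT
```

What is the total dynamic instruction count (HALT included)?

R1=9
R7=4
R0=0
R1=M[0]=19
R1=19|10=27
R1=M[0]=19
R1=19&255=19
R1=19^3=16
R0=0+4=4
R7=4-1=3
CMP R7, 0  (cmp 3,0)
JGT body: taken
R1=M[4]=5
R1=5|10=15
R1=M[4]=5
R1=5&255=5
R1=5^3=6
R0=4+4=8
R7=3-1=2
CMP R7, 0  (cmp 2,0)
JGT body: taken
R1=M[8]=28
R1=28|10=30
R1=M[8]=28
R1=28&255=28
R1=28^3=31
R0=8+4=12
R7=2-1=1
CMP R7, 0  (cmp 1,0)
JGT body: taken
R1=M[12]=17
R1=17|10=27
R1=M[12]=17
R1=17&255=17
R1=17^3=18
R0=12+4=16
R7=1-1=0
CMP R7, 0  (cmp 0,0)
JGT body: not taken
R1=18+16=34
halt.
Total executed instructions: 41.

41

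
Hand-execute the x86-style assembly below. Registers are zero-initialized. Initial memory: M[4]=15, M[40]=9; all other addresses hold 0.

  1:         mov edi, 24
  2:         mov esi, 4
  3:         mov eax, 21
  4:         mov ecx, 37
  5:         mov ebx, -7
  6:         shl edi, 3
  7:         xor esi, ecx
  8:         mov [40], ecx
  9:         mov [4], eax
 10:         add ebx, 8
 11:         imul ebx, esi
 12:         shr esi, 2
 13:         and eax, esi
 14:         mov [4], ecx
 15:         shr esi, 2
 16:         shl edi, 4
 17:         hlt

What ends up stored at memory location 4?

after mov edi, 24: edi=24
after mov esi, 4: esi=4
after mov eax, 21: eax=21
after mov ecx, 37: ecx=37
after mov ebx, -7: ebx=-7
after shl edi, 3: edi=24<<3=192
after xor esi, ecx: esi=4^37=33
mov [40], ecx → M[40]=37
mov [4], eax → M[4]=21
after add ebx, 8: ebx=(-7)+8=1
after imul ebx, esi: ebx=1*33=33
after shr esi, 2: esi=33>>2=8
after and eax, esi: eax=21&8=0
mov [4], ecx → M[4]=37
after shr esi, 2: esi=8>>2=2
after shl edi, 4: edi=192<<4=3072
halt.

37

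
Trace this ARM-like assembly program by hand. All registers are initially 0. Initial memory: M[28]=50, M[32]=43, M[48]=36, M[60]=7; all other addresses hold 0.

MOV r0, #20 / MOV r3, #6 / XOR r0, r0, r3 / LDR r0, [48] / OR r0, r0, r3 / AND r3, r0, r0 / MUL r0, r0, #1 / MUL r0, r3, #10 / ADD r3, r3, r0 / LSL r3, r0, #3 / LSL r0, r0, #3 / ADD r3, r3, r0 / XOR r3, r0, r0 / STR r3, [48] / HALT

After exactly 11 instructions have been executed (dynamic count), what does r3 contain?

3040

r0=20
r3=6
r0=20^6=18
r0=M[48]=36
r0=36|6=38
r3=38&38=38
r0=38*1=38
r0=38*10=380
r3=38+380=418
r3=380<<3=3040
r0=380<<3=3040
After step 11: r3 = 3040.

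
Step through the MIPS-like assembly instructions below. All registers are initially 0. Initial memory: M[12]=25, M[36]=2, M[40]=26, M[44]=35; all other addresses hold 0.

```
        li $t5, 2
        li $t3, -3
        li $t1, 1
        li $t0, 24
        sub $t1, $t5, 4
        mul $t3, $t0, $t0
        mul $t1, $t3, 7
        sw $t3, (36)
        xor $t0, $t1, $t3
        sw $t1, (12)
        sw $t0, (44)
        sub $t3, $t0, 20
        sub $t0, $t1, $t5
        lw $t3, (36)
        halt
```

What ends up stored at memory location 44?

3456

$t5=2
$t3=-3
$t1=1
$t0=24
$t1=2-4=-2
$t3=24*24=576
$t1=576*7=4032
sw $t3, (36) → M[36]=576
$t0=4032^576=3456
sw $t1, (12) → M[12]=4032
sw $t0, (44) → M[44]=3456
$t3=3456-20=3436
$t0=4032-2=4030
$t3=M[36]=576
halt.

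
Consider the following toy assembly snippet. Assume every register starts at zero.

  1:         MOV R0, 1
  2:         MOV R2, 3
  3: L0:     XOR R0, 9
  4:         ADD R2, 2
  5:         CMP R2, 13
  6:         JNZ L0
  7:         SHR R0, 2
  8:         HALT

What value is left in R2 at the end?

13

after MOV R0, 1: R0=1
after MOV R2, 3: R2=3
after XOR R0, 9: R0=1^9=8
after ADD R2, 2: R2=3+2=5
CMP R2, 13  (cmp 5,13)
JNZ L0: taken
after XOR R0, 9: R0=8^9=1
after ADD R2, 2: R2=5+2=7
CMP R2, 13  (cmp 7,13)
JNZ L0: taken
after XOR R0, 9: R0=1^9=8
after ADD R2, 2: R2=7+2=9
CMP R2, 13  (cmp 9,13)
JNZ L0: taken
after XOR R0, 9: R0=8^9=1
after ADD R2, 2: R2=9+2=11
CMP R2, 13  (cmp 11,13)
JNZ L0: taken
after XOR R0, 9: R0=1^9=8
after ADD R2, 2: R2=11+2=13
CMP R2, 13  (cmp 13,13)
JNZ L0: not taken
after SHR R0, 2: R0=8>>2=2
halt.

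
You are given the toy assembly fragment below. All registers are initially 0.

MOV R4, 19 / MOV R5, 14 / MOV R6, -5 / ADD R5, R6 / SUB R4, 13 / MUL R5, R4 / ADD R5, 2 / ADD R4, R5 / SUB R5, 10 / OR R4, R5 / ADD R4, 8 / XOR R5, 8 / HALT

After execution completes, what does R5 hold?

38

R4=19
R5=14
R6=-5
R5=14+(-5)=9
R4=19-13=6
R5=9*6=54
R5=54+2=56
R4=6+56=62
R5=56-10=46
R4=62|46=62
R4=62+8=70
R5=46^8=38
halt.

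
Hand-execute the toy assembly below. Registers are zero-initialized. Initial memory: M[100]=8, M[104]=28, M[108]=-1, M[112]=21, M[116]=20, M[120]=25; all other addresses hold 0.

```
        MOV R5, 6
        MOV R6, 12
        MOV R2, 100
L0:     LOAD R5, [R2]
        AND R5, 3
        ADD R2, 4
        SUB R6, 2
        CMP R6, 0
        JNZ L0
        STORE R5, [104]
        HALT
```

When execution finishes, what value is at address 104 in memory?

1

after MOV R5, 6: R5=6
after MOV R6, 12: R6=12
after MOV R2, 100: R2=100
after LOAD R5, [R2]: R5=M[100]=8
after AND R5, 3: R5=8&3=0
after ADD R2, 4: R2=100+4=104
after SUB R6, 2: R6=12-2=10
CMP R6, 0  (cmp 10,0)
JNZ L0: taken
after LOAD R5, [R2]: R5=M[104]=28
after AND R5, 3: R5=28&3=0
after ADD R2, 4: R2=104+4=108
after SUB R6, 2: R6=10-2=8
CMP R6, 0  (cmp 8,0)
JNZ L0: taken
after LOAD R5, [R2]: R5=M[108]=-1
after AND R5, 3: R5=(-1)&3=3
after ADD R2, 4: R2=108+4=112
after SUB R6, 2: R6=8-2=6
CMP R6, 0  (cmp 6,0)
JNZ L0: taken
after LOAD R5, [R2]: R5=M[112]=21
after AND R5, 3: R5=21&3=1
after ADD R2, 4: R2=112+4=116
after SUB R6, 2: R6=6-2=4
CMP R6, 0  (cmp 4,0)
JNZ L0: taken
after LOAD R5, [R2]: R5=M[116]=20
after AND R5, 3: R5=20&3=0
after ADD R2, 4: R2=116+4=120
after SUB R6, 2: R6=4-2=2
CMP R6, 0  (cmp 2,0)
JNZ L0: taken
after LOAD R5, [R2]: R5=M[120]=25
after AND R5, 3: R5=25&3=1
after ADD R2, 4: R2=120+4=124
after SUB R6, 2: R6=2-2=0
CMP R6, 0  (cmp 0,0)
JNZ L0: not taken
STORE R5, [104] → M[104]=1
halt.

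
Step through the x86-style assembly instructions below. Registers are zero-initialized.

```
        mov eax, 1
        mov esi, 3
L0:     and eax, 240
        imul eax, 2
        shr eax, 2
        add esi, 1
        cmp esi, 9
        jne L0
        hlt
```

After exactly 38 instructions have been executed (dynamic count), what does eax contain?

after mov eax, 1: eax=1
after mov esi, 3: esi=3
after and eax, 240: eax=1&240=0
after imul eax, 2: eax=0*2=0
after shr eax, 2: eax=0>>2=0
after add esi, 1: esi=3+1=4
cmp esi, 9  (cmp 4,9)
jne L0: taken
after and eax, 240: eax=0&240=0
after imul eax, 2: eax=0*2=0
after shr eax, 2: eax=0>>2=0
after add esi, 1: esi=4+1=5
cmp esi, 9  (cmp 5,9)
jne L0: taken
after and eax, 240: eax=0&240=0
after imul eax, 2: eax=0*2=0
after shr eax, 2: eax=0>>2=0
after add esi, 1: esi=5+1=6
cmp esi, 9  (cmp 6,9)
jne L0: taken
after and eax, 240: eax=0&240=0
after imul eax, 2: eax=0*2=0
after shr eax, 2: eax=0>>2=0
after add esi, 1: esi=6+1=7
cmp esi, 9  (cmp 7,9)
jne L0: taken
after and eax, 240: eax=0&240=0
after imul eax, 2: eax=0*2=0
after shr eax, 2: eax=0>>2=0
after add esi, 1: esi=7+1=8
cmp esi, 9  (cmp 8,9)
jne L0: taken
after and eax, 240: eax=0&240=0
after imul eax, 2: eax=0*2=0
after shr eax, 2: eax=0>>2=0
after add esi, 1: esi=8+1=9
cmp esi, 9  (cmp 9,9)
jne L0: not taken
After step 38: eax = 0.

0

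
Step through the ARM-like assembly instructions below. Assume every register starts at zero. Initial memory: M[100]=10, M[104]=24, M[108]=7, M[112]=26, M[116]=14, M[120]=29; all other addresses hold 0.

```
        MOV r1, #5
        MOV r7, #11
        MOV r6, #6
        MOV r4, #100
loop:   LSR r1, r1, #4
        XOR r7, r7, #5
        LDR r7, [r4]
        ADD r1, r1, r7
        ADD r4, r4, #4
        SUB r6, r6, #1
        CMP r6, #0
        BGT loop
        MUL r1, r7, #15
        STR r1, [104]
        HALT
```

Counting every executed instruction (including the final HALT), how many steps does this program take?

55

after MOV r1, #5: r1=5
after MOV r7, #11: r7=11
after MOV r6, #6: r6=6
after MOV r4, #100: r4=100
after LSR r1, r1, #4: r1=5>>4=0
after XOR r7, r7, #5: r7=11^5=14
after LDR r7, [r4]: r7=M[100]=10
after ADD r1, r1, r7: r1=0+10=10
after ADD r4, r4, #4: r4=100+4=104
after SUB r6, r6, #1: r6=6-1=5
CMP r6, #0  (cmp 5,0)
BGT loop: taken
after LSR r1, r1, #4: r1=10>>4=0
after XOR r7, r7, #5: r7=10^5=15
after LDR r7, [r4]: r7=M[104]=24
after ADD r1, r1, r7: r1=0+24=24
after ADD r4, r4, #4: r4=104+4=108
after SUB r6, r6, #1: r6=5-1=4
CMP r6, #0  (cmp 4,0)
BGT loop: taken
after LSR r1, r1, #4: r1=24>>4=1
after XOR r7, r7, #5: r7=24^5=29
after LDR r7, [r4]: r7=M[108]=7
after ADD r1, r1, r7: r1=1+7=8
after ADD r4, r4, #4: r4=108+4=112
after SUB r6, r6, #1: r6=4-1=3
CMP r6, #0  (cmp 3,0)
BGT loop: taken
after LSR r1, r1, #4: r1=8>>4=0
after XOR r7, r7, #5: r7=7^5=2
after LDR r7, [r4]: r7=M[112]=26
after ADD r1, r1, r7: r1=0+26=26
after ADD r4, r4, #4: r4=112+4=116
after SUB r6, r6, #1: r6=3-1=2
CMP r6, #0  (cmp 2,0)
BGT loop: taken
after LSR r1, r1, #4: r1=26>>4=1
after XOR r7, r7, #5: r7=26^5=31
after LDR r7, [r4]: r7=M[116]=14
after ADD r1, r1, r7: r1=1+14=15
after ADD r4, r4, #4: r4=116+4=120
after SUB r6, r6, #1: r6=2-1=1
CMP r6, #0  (cmp 1,0)
BGT loop: taken
after LSR r1, r1, #4: r1=15>>4=0
after XOR r7, r7, #5: r7=14^5=11
after LDR r7, [r4]: r7=M[120]=29
after ADD r1, r1, r7: r1=0+29=29
after ADD r4, r4, #4: r4=120+4=124
after SUB r6, r6, #1: r6=1-1=0
CMP r6, #0  (cmp 0,0)
BGT loop: not taken
after MUL r1, r7, #15: r1=29*15=435
STR r1, [104] → M[104]=435
halt.
Total executed instructions: 55.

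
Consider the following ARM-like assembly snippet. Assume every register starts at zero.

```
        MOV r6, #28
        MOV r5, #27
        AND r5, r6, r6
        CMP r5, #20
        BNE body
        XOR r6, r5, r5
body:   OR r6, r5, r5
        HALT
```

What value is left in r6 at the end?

MOV r6, #28 → r6=28
MOV r5, #27 → r5=27
AND r5, r6, r6 → r5=28&28=28
CMP r5, #20  (cmp 28,20)
BNE body: taken
OR r6, r5, r5 → r6=28|28=28
halt.

28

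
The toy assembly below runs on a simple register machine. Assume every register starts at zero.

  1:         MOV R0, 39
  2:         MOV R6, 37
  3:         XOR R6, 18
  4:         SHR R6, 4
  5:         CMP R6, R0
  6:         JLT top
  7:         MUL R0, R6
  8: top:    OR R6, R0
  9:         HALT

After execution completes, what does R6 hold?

39

after MOV R0, 39: R0=39
after MOV R6, 37: R6=37
after XOR R6, 18: R6=37^18=55
after SHR R6, 4: R6=55>>4=3
CMP R6, R0  (cmp 3,39)
JLT top: taken
after OR R6, R0: R6=3|39=39
halt.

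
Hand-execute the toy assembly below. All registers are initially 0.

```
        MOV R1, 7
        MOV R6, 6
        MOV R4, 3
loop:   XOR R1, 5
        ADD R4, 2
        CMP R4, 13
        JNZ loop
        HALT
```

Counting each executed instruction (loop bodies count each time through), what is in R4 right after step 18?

MOV R1, 7 → R1=7
MOV R6, 6 → R6=6
MOV R4, 3 → R4=3
XOR R1, 5 → R1=7^5=2
ADD R4, 2 → R4=3+2=5
CMP R4, 13  (cmp 5,13)
JNZ loop: taken
XOR R1, 5 → R1=2^5=7
ADD R4, 2 → R4=5+2=7
CMP R4, 13  (cmp 7,13)
JNZ loop: taken
XOR R1, 5 → R1=7^5=2
ADD R4, 2 → R4=7+2=9
CMP R4, 13  (cmp 9,13)
JNZ loop: taken
XOR R1, 5 → R1=2^5=7
ADD R4, 2 → R4=9+2=11
CMP R4, 13  (cmp 11,13)
After step 18: R4 = 11.

11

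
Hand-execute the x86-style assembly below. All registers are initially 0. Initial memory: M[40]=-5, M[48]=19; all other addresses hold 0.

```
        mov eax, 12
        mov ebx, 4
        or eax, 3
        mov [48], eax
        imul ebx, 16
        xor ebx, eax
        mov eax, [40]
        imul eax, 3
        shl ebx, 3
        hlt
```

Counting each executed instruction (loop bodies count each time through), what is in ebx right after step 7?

after mov eax, 12: eax=12
after mov ebx, 4: ebx=4
after or eax, 3: eax=12|3=15
mov [48], eax → M[48]=15
after imul ebx, 16: ebx=4*16=64
after xor ebx, eax: ebx=64^15=79
after mov eax, [40]: eax=M[40]=-5
After step 7: ebx = 79.

79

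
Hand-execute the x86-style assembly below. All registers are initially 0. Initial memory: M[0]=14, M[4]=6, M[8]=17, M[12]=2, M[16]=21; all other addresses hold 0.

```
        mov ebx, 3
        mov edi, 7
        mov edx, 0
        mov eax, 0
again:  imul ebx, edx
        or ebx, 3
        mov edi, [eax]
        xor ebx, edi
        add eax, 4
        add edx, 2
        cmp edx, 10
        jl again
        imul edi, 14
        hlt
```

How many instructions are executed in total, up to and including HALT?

mov ebx, 3 → ebx=3
mov edi, 7 → edi=7
mov edx, 0 → edx=0
mov eax, 0 → eax=0
imul ebx, edx → ebx=3*0=0
or ebx, 3 → ebx=0|3=3
mov edi, [eax] → edi=M[0]=14
xor ebx, edi → ebx=3^14=13
add eax, 4 → eax=0+4=4
add edx, 2 → edx=0+2=2
cmp edx, 10  (cmp 2,10)
jl again: taken
imul ebx, edx → ebx=13*2=26
or ebx, 3 → ebx=26|3=27
mov edi, [eax] → edi=M[4]=6
xor ebx, edi → ebx=27^6=29
add eax, 4 → eax=4+4=8
add edx, 2 → edx=2+2=4
cmp edx, 10  (cmp 4,10)
jl again: taken
imul ebx, edx → ebx=29*4=116
or ebx, 3 → ebx=116|3=119
mov edi, [eax] → edi=M[8]=17
xor ebx, edi → ebx=119^17=102
add eax, 4 → eax=8+4=12
add edx, 2 → edx=4+2=6
cmp edx, 10  (cmp 6,10)
jl again: taken
imul ebx, edx → ebx=102*6=612
or ebx, 3 → ebx=612|3=615
mov edi, [eax] → edi=M[12]=2
xor ebx, edi → ebx=615^2=613
add eax, 4 → eax=12+4=16
add edx, 2 → edx=6+2=8
cmp edx, 10  (cmp 8,10)
jl again: taken
imul ebx, edx → ebx=613*8=4904
or ebx, 3 → ebx=4904|3=4907
mov edi, [eax] → edi=M[16]=21
xor ebx, edi → ebx=4907^21=4926
add eax, 4 → eax=16+4=20
add edx, 2 → edx=8+2=10
cmp edx, 10  (cmp 10,10)
jl again: not taken
imul edi, 14 → edi=21*14=294
halt.
Total executed instructions: 46.

46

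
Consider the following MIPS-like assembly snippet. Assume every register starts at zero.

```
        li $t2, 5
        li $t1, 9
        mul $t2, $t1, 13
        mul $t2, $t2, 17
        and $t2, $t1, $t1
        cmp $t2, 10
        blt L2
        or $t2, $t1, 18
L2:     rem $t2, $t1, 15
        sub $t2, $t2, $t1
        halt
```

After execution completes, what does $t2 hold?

0

li $t2, 5 → $t2=5
li $t1, 9 → $t1=9
mul $t2, $t1, 13 → $t2=9*13=117
mul $t2, $t2, 17 → $t2=117*17=1989
and $t2, $t1, $t1 → $t2=9&9=9
cmp $t2, 10  (cmp 9,10)
blt L2: taken
rem $t2, $t1, 15 → $t2=9%15=9
sub $t2, $t2, $t1 → $t2=9-9=0
halt.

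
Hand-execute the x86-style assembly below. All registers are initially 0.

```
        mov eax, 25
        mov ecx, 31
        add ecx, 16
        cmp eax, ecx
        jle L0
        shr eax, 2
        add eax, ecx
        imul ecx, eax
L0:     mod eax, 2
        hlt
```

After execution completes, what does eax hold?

1

after mov eax, 25: eax=25
after mov ecx, 31: ecx=31
after add ecx, 16: ecx=31+16=47
cmp eax, ecx  (cmp 25,47)
jle L0: taken
after mod eax, 2: eax=25%2=1
halt.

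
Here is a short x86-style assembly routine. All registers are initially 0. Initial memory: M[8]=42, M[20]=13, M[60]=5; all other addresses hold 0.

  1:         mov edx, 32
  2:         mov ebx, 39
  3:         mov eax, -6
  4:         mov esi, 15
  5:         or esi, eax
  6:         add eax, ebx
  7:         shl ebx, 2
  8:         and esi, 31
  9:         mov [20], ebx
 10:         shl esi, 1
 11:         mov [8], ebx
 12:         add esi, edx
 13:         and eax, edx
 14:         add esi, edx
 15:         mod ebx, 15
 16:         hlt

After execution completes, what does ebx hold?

6

edx=32
ebx=39
eax=-6
esi=15
esi=15|(-6)=-1
eax=(-6)+39=33
ebx=39<<2=156
esi=(-1)&31=31
mov [20], ebx → M[20]=156
esi=31<<1=62
mov [8], ebx → M[8]=156
esi=62+32=94
eax=33&32=32
esi=94+32=126
ebx=156%15=6
halt.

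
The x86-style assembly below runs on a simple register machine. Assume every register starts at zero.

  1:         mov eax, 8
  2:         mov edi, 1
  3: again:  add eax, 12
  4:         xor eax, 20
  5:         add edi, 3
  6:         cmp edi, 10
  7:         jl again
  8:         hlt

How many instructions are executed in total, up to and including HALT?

after mov eax, 8: eax=8
after mov edi, 1: edi=1
after add eax, 12: eax=8+12=20
after xor eax, 20: eax=20^20=0
after add edi, 3: edi=1+3=4
cmp edi, 10  (cmp 4,10)
jl again: taken
after add eax, 12: eax=0+12=12
after xor eax, 20: eax=12^20=24
after add edi, 3: edi=4+3=7
cmp edi, 10  (cmp 7,10)
jl again: taken
after add eax, 12: eax=24+12=36
after xor eax, 20: eax=36^20=48
after add edi, 3: edi=7+3=10
cmp edi, 10  (cmp 10,10)
jl again: not taken
halt.
Total executed instructions: 18.

18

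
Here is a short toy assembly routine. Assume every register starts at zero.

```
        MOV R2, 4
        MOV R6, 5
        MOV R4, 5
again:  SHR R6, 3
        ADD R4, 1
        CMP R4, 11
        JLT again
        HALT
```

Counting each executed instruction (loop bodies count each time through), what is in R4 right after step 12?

after MOV R2, 4: R2=4
after MOV R6, 5: R6=5
after MOV R4, 5: R4=5
after SHR R6, 3: R6=5>>3=0
after ADD R4, 1: R4=5+1=6
CMP R4, 11  (cmp 6,11)
JLT again: taken
after SHR R6, 3: R6=0>>3=0
after ADD R4, 1: R4=6+1=7
CMP R4, 11  (cmp 7,11)
JLT again: taken
after SHR R6, 3: R6=0>>3=0
After step 12: R4 = 7.

7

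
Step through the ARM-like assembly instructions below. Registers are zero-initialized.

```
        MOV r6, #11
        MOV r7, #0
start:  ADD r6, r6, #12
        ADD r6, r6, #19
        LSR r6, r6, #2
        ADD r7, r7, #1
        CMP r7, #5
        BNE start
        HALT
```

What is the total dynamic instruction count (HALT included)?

MOV r6, #11 → r6=11
MOV r7, #0 → r7=0
ADD r6, r6, #12 → r6=11+12=23
ADD r6, r6, #19 → r6=23+19=42
LSR r6, r6, #2 → r6=42>>2=10
ADD r7, r7, #1 → r7=0+1=1
CMP r7, #5  (cmp 1,5)
BNE start: taken
ADD r6, r6, #12 → r6=10+12=22
ADD r6, r6, #19 → r6=22+19=41
LSR r6, r6, #2 → r6=41>>2=10
ADD r7, r7, #1 → r7=1+1=2
CMP r7, #5  (cmp 2,5)
BNE start: taken
ADD r6, r6, #12 → r6=10+12=22
ADD r6, r6, #19 → r6=22+19=41
LSR r6, r6, #2 → r6=41>>2=10
ADD r7, r7, #1 → r7=2+1=3
CMP r7, #5  (cmp 3,5)
BNE start: taken
ADD r6, r6, #12 → r6=10+12=22
ADD r6, r6, #19 → r6=22+19=41
LSR r6, r6, #2 → r6=41>>2=10
ADD r7, r7, #1 → r7=3+1=4
CMP r7, #5  (cmp 4,5)
BNE start: taken
ADD r6, r6, #12 → r6=10+12=22
ADD r6, r6, #19 → r6=22+19=41
LSR r6, r6, #2 → r6=41>>2=10
ADD r7, r7, #1 → r7=4+1=5
CMP r7, #5  (cmp 5,5)
BNE start: not taken
halt.
Total executed instructions: 33.

33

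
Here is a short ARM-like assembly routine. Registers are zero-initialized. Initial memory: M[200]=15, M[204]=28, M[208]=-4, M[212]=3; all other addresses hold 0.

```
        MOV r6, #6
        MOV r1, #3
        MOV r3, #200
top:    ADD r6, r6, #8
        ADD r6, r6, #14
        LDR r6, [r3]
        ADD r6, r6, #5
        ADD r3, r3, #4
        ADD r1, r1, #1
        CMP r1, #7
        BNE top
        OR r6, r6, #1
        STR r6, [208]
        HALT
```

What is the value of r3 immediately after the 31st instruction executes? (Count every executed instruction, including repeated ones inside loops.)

212

r6=6
r1=3
r3=200
r6=6+8=14
r6=14+14=28
r6=M[200]=15
r6=15+5=20
r3=200+4=204
r1=3+1=4
CMP r1, #7  (cmp 4,7)
BNE top: taken
r6=20+8=28
r6=28+14=42
r6=M[204]=28
r6=28+5=33
r3=204+4=208
r1=4+1=5
CMP r1, #7  (cmp 5,7)
BNE top: taken
r6=33+8=41
r6=41+14=55
r6=M[208]=-4
r6=(-4)+5=1
r3=208+4=212
r1=5+1=6
CMP r1, #7  (cmp 6,7)
BNE top: taken
r6=1+8=9
r6=9+14=23
r6=M[212]=3
r6=3+5=8
After step 31: r3 = 212.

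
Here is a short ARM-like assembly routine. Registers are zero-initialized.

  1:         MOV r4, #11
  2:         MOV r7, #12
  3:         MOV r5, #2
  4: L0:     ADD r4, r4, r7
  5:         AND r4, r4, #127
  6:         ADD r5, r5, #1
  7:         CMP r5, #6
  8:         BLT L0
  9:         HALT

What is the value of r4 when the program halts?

59

r4=11
r7=12
r5=2
r4=11+12=23
r4=23&127=23
r5=2+1=3
CMP r5, #6  (cmp 3,6)
BLT L0: taken
r4=23+12=35
r4=35&127=35
r5=3+1=4
CMP r5, #6  (cmp 4,6)
BLT L0: taken
r4=35+12=47
r4=47&127=47
r5=4+1=5
CMP r5, #6  (cmp 5,6)
BLT L0: taken
r4=47+12=59
r4=59&127=59
r5=5+1=6
CMP r5, #6  (cmp 6,6)
BLT L0: not taken
halt.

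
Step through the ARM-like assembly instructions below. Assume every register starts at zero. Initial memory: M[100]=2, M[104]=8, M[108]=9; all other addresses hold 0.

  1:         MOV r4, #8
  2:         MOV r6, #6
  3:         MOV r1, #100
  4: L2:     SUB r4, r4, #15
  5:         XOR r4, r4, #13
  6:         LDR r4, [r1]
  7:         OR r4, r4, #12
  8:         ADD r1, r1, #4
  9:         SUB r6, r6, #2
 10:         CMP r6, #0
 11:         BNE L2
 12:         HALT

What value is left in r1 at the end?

r4=8
r6=6
r1=100
r4=8-15=-7
r4=(-7)^13=-12
r4=M[100]=2
r4=2|12=14
r1=100+4=104
r6=6-2=4
CMP r6, #0  (cmp 4,0)
BNE L2: taken
r4=14-15=-1
r4=(-1)^13=-14
r4=M[104]=8
r4=8|12=12
r1=104+4=108
r6=4-2=2
CMP r6, #0  (cmp 2,0)
BNE L2: taken
r4=12-15=-3
r4=(-3)^13=-16
r4=M[108]=9
r4=9|12=13
r1=108+4=112
r6=2-2=0
CMP r6, #0  (cmp 0,0)
BNE L2: not taken
halt.

112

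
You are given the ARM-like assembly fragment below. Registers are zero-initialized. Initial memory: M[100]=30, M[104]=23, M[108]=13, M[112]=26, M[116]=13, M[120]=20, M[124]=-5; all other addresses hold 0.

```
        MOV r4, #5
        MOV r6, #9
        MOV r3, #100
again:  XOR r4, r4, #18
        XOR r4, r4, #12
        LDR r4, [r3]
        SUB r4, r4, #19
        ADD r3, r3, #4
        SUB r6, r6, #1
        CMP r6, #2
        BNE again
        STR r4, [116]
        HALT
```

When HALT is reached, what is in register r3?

r4=5
r6=9
r3=100
r4=5^18=23
r4=23^12=27
r4=M[100]=30
r4=30-19=11
r3=100+4=104
r6=9-1=8
CMP r6, #2  (cmp 8,2)
BNE again: taken
r4=11^18=25
r4=25^12=21
r4=M[104]=23
r4=23-19=4
r3=104+4=108
r6=8-1=7
CMP r6, #2  (cmp 7,2)
BNE again: taken
r4=4^18=22
r4=22^12=26
r4=M[108]=13
r4=13-19=-6
r3=108+4=112
r6=7-1=6
CMP r6, #2  (cmp 6,2)
BNE again: taken
r4=(-6)^18=-24
r4=(-24)^12=-28
r4=M[112]=26
r4=26-19=7
r3=112+4=116
r6=6-1=5
CMP r6, #2  (cmp 5,2)
BNE again: taken
r4=7^18=21
r4=21^12=25
r4=M[116]=13
r4=13-19=-6
r3=116+4=120
r6=5-1=4
CMP r6, #2  (cmp 4,2)
BNE again: taken
r4=(-6)^18=-24
r4=(-24)^12=-28
r4=M[120]=20
r4=20-19=1
r3=120+4=124
r6=4-1=3
CMP r6, #2  (cmp 3,2)
BNE again: taken
r4=1^18=19
r4=19^12=31
r4=M[124]=-5
r4=(-5)-19=-24
r3=124+4=128
r6=3-1=2
CMP r6, #2  (cmp 2,2)
BNE again: not taken
STR r4, [116] → M[116]=-24
halt.

128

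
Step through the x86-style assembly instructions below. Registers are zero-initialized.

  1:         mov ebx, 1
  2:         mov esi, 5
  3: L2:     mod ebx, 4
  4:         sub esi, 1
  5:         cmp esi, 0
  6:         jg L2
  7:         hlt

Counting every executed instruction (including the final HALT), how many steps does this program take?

after mov ebx, 1: ebx=1
after mov esi, 5: esi=5
after mod ebx, 4: ebx=1%4=1
after sub esi, 1: esi=5-1=4
cmp esi, 0  (cmp 4,0)
jg L2: taken
after mod ebx, 4: ebx=1%4=1
after sub esi, 1: esi=4-1=3
cmp esi, 0  (cmp 3,0)
jg L2: taken
after mod ebx, 4: ebx=1%4=1
after sub esi, 1: esi=3-1=2
cmp esi, 0  (cmp 2,0)
jg L2: taken
after mod ebx, 4: ebx=1%4=1
after sub esi, 1: esi=2-1=1
cmp esi, 0  (cmp 1,0)
jg L2: taken
after mod ebx, 4: ebx=1%4=1
after sub esi, 1: esi=1-1=0
cmp esi, 0  (cmp 0,0)
jg L2: not taken
halt.
Total executed instructions: 23.

23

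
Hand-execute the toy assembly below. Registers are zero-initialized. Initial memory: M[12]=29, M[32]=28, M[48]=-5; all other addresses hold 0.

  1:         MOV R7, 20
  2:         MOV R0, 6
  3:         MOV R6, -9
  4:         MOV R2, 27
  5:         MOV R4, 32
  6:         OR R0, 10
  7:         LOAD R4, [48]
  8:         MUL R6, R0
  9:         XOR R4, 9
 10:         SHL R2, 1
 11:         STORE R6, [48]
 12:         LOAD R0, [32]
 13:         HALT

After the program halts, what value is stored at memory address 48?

after MOV R7, 20: R7=20
after MOV R0, 6: R0=6
after MOV R6, -9: R6=-9
after MOV R2, 27: R2=27
after MOV R4, 32: R4=32
after OR R0, 10: R0=6|10=14
after LOAD R4, [48]: R4=M[48]=-5
after MUL R6, R0: R6=(-9)*14=-126
after XOR R4, 9: R4=(-5)^9=-14
after SHL R2, 1: R2=27<<1=54
STORE R6, [48] → M[48]=-126
after LOAD R0, [32]: R0=M[32]=28
halt.

-126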